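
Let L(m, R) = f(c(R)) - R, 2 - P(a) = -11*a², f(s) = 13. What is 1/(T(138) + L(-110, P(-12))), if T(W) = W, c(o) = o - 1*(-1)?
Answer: -1/1435 ≈ -0.00069686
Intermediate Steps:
c(o) = 1 + o (c(o) = o + 1 = 1 + o)
P(a) = 2 + 11*a² (P(a) = 2 - (-11)*a² = 2 + 11*a²)
L(m, R) = 13 - R
1/(T(138) + L(-110, P(-12))) = 1/(138 + (13 - (2 + 11*(-12)²))) = 1/(138 + (13 - (2 + 11*144))) = 1/(138 + (13 - (2 + 1584))) = 1/(138 + (13 - 1*1586)) = 1/(138 + (13 - 1586)) = 1/(138 - 1573) = 1/(-1435) = -1/1435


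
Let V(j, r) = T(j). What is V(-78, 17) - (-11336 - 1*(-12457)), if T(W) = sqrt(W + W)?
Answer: -1121 + 2*I*sqrt(39) ≈ -1121.0 + 12.49*I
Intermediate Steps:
T(W) = sqrt(2)*sqrt(W) (T(W) = sqrt(2*W) = sqrt(2)*sqrt(W))
V(j, r) = sqrt(2)*sqrt(j)
V(-78, 17) - (-11336 - 1*(-12457)) = sqrt(2)*sqrt(-78) - (-11336 - 1*(-12457)) = sqrt(2)*(I*sqrt(78)) - (-11336 + 12457) = 2*I*sqrt(39) - 1*1121 = 2*I*sqrt(39) - 1121 = -1121 + 2*I*sqrt(39)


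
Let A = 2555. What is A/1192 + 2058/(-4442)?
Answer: 4448087/2647432 ≈ 1.6802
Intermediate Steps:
A/1192 + 2058/(-4442) = 2555/1192 + 2058/(-4442) = 2555*(1/1192) + 2058*(-1/4442) = 2555/1192 - 1029/2221 = 4448087/2647432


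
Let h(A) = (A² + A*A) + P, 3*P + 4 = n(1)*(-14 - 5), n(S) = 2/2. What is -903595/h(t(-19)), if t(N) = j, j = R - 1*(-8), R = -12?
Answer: -2710785/73 ≈ -37134.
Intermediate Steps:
n(S) = 1 (n(S) = 2*(½) = 1)
P = -23/3 (P = -4/3 + (1*(-14 - 5))/3 = -4/3 + (1*(-19))/3 = -4/3 + (⅓)*(-19) = -4/3 - 19/3 = -23/3 ≈ -7.6667)
j = -4 (j = -12 - 1*(-8) = -12 + 8 = -4)
t(N) = -4
h(A) = -23/3 + 2*A² (h(A) = (A² + A*A) - 23/3 = (A² + A²) - 23/3 = 2*A² - 23/3 = -23/3 + 2*A²)
-903595/h(t(-19)) = -903595/(-23/3 + 2*(-4)²) = -903595/(-23/3 + 2*16) = -903595/(-23/3 + 32) = -903595/73/3 = -903595*3/73 = -2710785/73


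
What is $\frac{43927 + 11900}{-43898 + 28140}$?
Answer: $- \frac{55827}{15758} \approx -3.5428$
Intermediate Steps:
$\frac{43927 + 11900}{-43898 + 28140} = \frac{55827}{-15758} = 55827 \left(- \frac{1}{15758}\right) = - \frac{55827}{15758}$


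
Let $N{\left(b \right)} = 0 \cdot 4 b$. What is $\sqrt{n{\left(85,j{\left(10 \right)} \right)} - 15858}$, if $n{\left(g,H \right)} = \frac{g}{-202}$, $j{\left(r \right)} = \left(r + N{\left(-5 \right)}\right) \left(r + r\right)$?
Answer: $\frac{i \sqrt{647087002}}{202} \approx 125.93 i$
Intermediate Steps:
$N{\left(b \right)} = 0$ ($N{\left(b \right)} = 0 b = 0$)
$j{\left(r \right)} = 2 r^{2}$ ($j{\left(r \right)} = \left(r + 0\right) \left(r + r\right) = r 2 r = 2 r^{2}$)
$n{\left(g,H \right)} = - \frac{g}{202}$ ($n{\left(g,H \right)} = g \left(- \frac{1}{202}\right) = - \frac{g}{202}$)
$\sqrt{n{\left(85,j{\left(10 \right)} \right)} - 15858} = \sqrt{\left(- \frac{1}{202}\right) 85 - 15858} = \sqrt{- \frac{85}{202} - 15858} = \sqrt{- \frac{3203401}{202}} = \frac{i \sqrt{647087002}}{202}$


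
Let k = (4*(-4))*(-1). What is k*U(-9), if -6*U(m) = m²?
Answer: -216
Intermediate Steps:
U(m) = -m²/6
k = 16 (k = -16*(-1) = 16)
k*U(-9) = 16*(-⅙*(-9)²) = 16*(-⅙*81) = 16*(-27/2) = -216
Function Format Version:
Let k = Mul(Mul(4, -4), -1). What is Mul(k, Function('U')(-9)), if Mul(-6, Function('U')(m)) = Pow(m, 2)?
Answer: -216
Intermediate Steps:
Function('U')(m) = Mul(Rational(-1, 6), Pow(m, 2))
k = 16 (k = Mul(-16, -1) = 16)
Mul(k, Function('U')(-9)) = Mul(16, Mul(Rational(-1, 6), Pow(-9, 2))) = Mul(16, Mul(Rational(-1, 6), 81)) = Mul(16, Rational(-27, 2)) = -216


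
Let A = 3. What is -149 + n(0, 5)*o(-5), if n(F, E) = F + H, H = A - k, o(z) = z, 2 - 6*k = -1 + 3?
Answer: -164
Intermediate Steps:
k = 0 (k = ⅓ - (-1 + 3)/6 = ⅓ - ⅙*2 = ⅓ - ⅓ = 0)
H = 3 (H = 3 - 1*0 = 3 + 0 = 3)
n(F, E) = 3 + F (n(F, E) = F + 3 = 3 + F)
-149 + n(0, 5)*o(-5) = -149 + (3 + 0)*(-5) = -149 + 3*(-5) = -149 - 15 = -164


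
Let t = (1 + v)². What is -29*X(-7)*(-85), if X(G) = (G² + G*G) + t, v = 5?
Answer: 330310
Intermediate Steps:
t = 36 (t = (1 + 5)² = 6² = 36)
X(G) = 36 + 2*G² (X(G) = (G² + G*G) + 36 = (G² + G²) + 36 = 2*G² + 36 = 36 + 2*G²)
-29*X(-7)*(-85) = -29*(36 + 2*(-7)²)*(-85) = -29*(36 + 2*49)*(-85) = -29*(36 + 98)*(-85) = -29*134*(-85) = -3886*(-85) = 330310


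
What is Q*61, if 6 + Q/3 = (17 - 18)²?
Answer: -915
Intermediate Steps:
Q = -15 (Q = -18 + 3*(17 - 18)² = -18 + 3*(-1)² = -18 + 3*1 = -18 + 3 = -15)
Q*61 = -15*61 = -915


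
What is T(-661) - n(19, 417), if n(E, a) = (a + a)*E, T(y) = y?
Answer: -16507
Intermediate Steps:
n(E, a) = 2*E*a (n(E, a) = (2*a)*E = 2*E*a)
T(-661) - n(19, 417) = -661 - 2*19*417 = -661 - 1*15846 = -661 - 15846 = -16507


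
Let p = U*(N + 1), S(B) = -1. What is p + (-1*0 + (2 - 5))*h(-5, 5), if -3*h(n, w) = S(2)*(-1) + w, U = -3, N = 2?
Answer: -3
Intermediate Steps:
p = -9 (p = -3*(2 + 1) = -3*3 = -9)
h(n, w) = -⅓ - w/3 (h(n, w) = -(-1*(-1) + w)/3 = -(1 + w)/3 = -⅓ - w/3)
p + (-1*0 + (2 - 5))*h(-5, 5) = -9 + (-1*0 + (2 - 5))*(-⅓ - ⅓*5) = -9 + (0 - 3)*(-⅓ - 5/3) = -9 - 3*(-2) = -9 + 6 = -3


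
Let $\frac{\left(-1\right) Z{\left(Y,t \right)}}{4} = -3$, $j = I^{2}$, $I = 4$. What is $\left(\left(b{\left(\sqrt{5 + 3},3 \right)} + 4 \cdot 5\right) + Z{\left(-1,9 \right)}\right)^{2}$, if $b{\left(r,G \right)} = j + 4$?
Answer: $2704$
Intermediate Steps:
$j = 16$ ($j = 4^{2} = 16$)
$b{\left(r,G \right)} = 20$ ($b{\left(r,G \right)} = 16 + 4 = 20$)
$Z{\left(Y,t \right)} = 12$ ($Z{\left(Y,t \right)} = \left(-4\right) \left(-3\right) = 12$)
$\left(\left(b{\left(\sqrt{5 + 3},3 \right)} + 4 \cdot 5\right) + Z{\left(-1,9 \right)}\right)^{2} = \left(\left(20 + 4 \cdot 5\right) + 12\right)^{2} = \left(\left(20 + 20\right) + 12\right)^{2} = \left(40 + 12\right)^{2} = 52^{2} = 2704$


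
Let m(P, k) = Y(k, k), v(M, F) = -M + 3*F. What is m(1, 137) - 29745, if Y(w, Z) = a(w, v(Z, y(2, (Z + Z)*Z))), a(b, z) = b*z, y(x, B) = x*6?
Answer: -43582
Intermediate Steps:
y(x, B) = 6*x
Y(w, Z) = w*(36 - Z) (Y(w, Z) = w*(-Z + 3*(6*2)) = w*(-Z + 3*12) = w*(-Z + 36) = w*(36 - Z))
m(P, k) = k*(36 - k)
m(1, 137) - 29745 = 137*(36 - 1*137) - 29745 = 137*(36 - 137) - 29745 = 137*(-101) - 29745 = -13837 - 29745 = -43582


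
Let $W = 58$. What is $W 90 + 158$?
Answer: $5378$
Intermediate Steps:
$W 90 + 158 = 58 \cdot 90 + 158 = 5220 + 158 = 5378$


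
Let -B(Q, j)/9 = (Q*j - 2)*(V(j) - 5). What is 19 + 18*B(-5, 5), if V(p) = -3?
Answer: -34973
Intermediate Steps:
B(Q, j) = -144 + 72*Q*j (B(Q, j) = -9*(Q*j - 2)*(-3 - 5) = -9*(-2 + Q*j)*(-8) = -9*(16 - 8*Q*j) = -144 + 72*Q*j)
19 + 18*B(-5, 5) = 19 + 18*(-144 + 72*(-5)*5) = 19 + 18*(-144 - 1800) = 19 + 18*(-1944) = 19 - 34992 = -34973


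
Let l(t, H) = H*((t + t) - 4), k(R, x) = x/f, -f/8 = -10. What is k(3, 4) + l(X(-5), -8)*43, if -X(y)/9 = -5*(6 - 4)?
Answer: -1210879/20 ≈ -60544.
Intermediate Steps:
f = 80 (f = -8*(-10) = 80)
k(R, x) = x/80
X(y) = 90 (X(y) = -(-45)*(6 - 4) = -(-45)*2 = -9*(-10) = 90)
l(t, H) = H*(-4 + 2*t) (l(t, H) = H*(2*t - 4) = H*(-4 + 2*t))
k(3, 4) + l(X(-5), -8)*43 = (1/80)*4 + (2*(-8)*(-2 + 90))*43 = 1/20 + (2*(-8)*88)*43 = 1/20 - 1408*43 = 1/20 - 60544 = -1210879/20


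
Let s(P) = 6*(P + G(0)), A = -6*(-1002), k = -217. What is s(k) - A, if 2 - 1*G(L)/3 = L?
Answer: -7278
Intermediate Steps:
A = 6012
G(L) = 6 - 3*L
s(P) = 36 + 6*P (s(P) = 6*(P + (6 - 3*0)) = 6*(P + (6 + 0)) = 6*(P + 6) = 6*(6 + P) = 36 + 6*P)
s(k) - A = (36 + 6*(-217)) - 1*6012 = (36 - 1302) - 6012 = -1266 - 6012 = -7278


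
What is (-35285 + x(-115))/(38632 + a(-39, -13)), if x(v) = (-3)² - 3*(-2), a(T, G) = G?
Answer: -35270/38619 ≈ -0.91328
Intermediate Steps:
x(v) = 15 (x(v) = 9 + 6 = 15)
(-35285 + x(-115))/(38632 + a(-39, -13)) = (-35285 + 15)/(38632 - 13) = -35270/38619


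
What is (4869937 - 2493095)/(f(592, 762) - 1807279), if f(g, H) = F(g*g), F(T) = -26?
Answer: -2376842/1807305 ≈ -1.3151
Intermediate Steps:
f(g, H) = -26
(4869937 - 2493095)/(f(592, 762) - 1807279) = (4869937 - 2493095)/(-26 - 1807279) = 2376842/(-1807305) = 2376842*(-1/1807305) = -2376842/1807305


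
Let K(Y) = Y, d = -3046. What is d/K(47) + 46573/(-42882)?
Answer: -132807503/2015454 ≈ -65.895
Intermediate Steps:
d/K(47) + 46573/(-42882) = -3046/47 + 46573/(-42882) = -3046*1/47 + 46573*(-1/42882) = -3046/47 - 46573/42882 = -132807503/2015454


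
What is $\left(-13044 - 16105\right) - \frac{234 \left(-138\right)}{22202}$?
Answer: $- \frac{323566903}{11101} \approx -29148.0$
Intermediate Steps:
$\left(-13044 - 16105\right) - \frac{234 \left(-138\right)}{22202} = -29149 - \left(-32292\right) \frac{1}{22202} = -29149 - - \frac{16146}{11101} = -29149 + \frac{16146}{11101} = - \frac{323566903}{11101}$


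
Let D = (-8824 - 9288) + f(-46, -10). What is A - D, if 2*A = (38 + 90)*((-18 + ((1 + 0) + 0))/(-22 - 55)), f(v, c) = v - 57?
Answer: 1403643/77 ≈ 18229.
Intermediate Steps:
f(v, c) = -57 + v
D = -18215 (D = (-8824 - 9288) + (-57 - 46) = -18112 - 103 = -18215)
A = 1088/77 (A = ((38 + 90)*((-18 + ((1 + 0) + 0))/(-22 - 55)))/2 = (128*((-18 + (1 + 0))/(-77)))/2 = (128*((-18 + 1)*(-1/77)))/2 = (128*(-17*(-1/77)))/2 = (128*(17/77))/2 = (½)*(2176/77) = 1088/77 ≈ 14.130)
A - D = 1088/77 - 1*(-18215) = 1088/77 + 18215 = 1403643/77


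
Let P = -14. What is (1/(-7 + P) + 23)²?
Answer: 232324/441 ≈ 526.81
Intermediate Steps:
(1/(-7 + P) + 23)² = (1/(-7 - 14) + 23)² = (1/(-21) + 23)² = (-1/21 + 23)² = (482/21)² = 232324/441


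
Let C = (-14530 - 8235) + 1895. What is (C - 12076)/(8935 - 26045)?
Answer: 16473/8555 ≈ 1.9255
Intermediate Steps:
C = -20870 (C = -22765 + 1895 = -20870)
(C - 12076)/(8935 - 26045) = (-20870 - 12076)/(8935 - 26045) = -32946/(-17110) = -32946*(-1/17110) = 16473/8555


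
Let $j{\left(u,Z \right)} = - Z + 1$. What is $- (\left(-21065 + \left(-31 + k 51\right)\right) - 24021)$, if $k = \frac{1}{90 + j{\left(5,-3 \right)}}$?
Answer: $\frac{4240947}{94} \approx 45116.0$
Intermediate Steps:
$j{\left(u,Z \right)} = 1 - Z$
$k = \frac{1}{94}$ ($k = \frac{1}{90 + \left(1 - -3\right)} = \frac{1}{90 + \left(1 + 3\right)} = \frac{1}{90 + 4} = \frac{1}{94} \approx 0.010638$)
$- (\left(-21065 + \left(-31 + k 51\right)\right) - 24021) = - (\left(-21065 + \left(-31 + \frac{1}{94} \cdot 51\right)\right) - 24021) = - (\left(-21065 + \left(-31 + \frac{51}{94}\right)\right) - 24021) = - (\left(-21065 - \frac{2863}{94}\right) - 24021) = - (- \frac{1982973}{94} - 24021) = \left(-1\right) \left(- \frac{4240947}{94}\right) = \frac{4240947}{94}$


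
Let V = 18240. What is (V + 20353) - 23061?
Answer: 15532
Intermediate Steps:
(V + 20353) - 23061 = (18240 + 20353) - 23061 = 38593 - 23061 = 15532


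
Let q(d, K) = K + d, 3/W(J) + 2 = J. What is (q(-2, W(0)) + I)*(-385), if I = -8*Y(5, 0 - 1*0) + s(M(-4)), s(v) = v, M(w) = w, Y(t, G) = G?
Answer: 5775/2 ≈ 2887.5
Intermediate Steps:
W(J) = 3/(-2 + J)
I = -4 (I = -8*(0 - 1*0) - 4 = -8*(0 + 0) - 4 = -8*0 - 4 = 0 - 4 = -4)
(q(-2, W(0)) + I)*(-385) = ((3/(-2 + 0) - 2) - 4)*(-385) = ((3/(-2) - 2) - 4)*(-385) = ((3*(-1/2) - 2) - 4)*(-385) = ((-3/2 - 2) - 4)*(-385) = (-7/2 - 4)*(-385) = -15/2*(-385) = 5775/2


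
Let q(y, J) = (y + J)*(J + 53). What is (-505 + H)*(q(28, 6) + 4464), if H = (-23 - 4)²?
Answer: 1449280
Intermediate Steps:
q(y, J) = (53 + J)*(J + y) (q(y, J) = (J + y)*(53 + J) = (53 + J)*(J + y))
H = 729 (H = (-27)² = 729)
(-505 + H)*(q(28, 6) + 4464) = (-505 + 729)*((6² + 53*6 + 53*28 + 6*28) + 4464) = 224*((36 + 318 + 1484 + 168) + 4464) = 224*(2006 + 4464) = 224*6470 = 1449280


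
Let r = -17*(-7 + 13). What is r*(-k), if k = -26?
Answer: -2652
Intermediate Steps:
r = -102 (r = -17*6 = -102)
r*(-k) = -(-102)*(-26) = -102*26 = -2652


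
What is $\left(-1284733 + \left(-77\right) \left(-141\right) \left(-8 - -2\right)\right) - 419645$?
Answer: $-1769520$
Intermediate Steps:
$\left(-1284733 + \left(-77\right) \left(-141\right) \left(-8 - -2\right)\right) - 419645 = \left(-1284733 + 10857 \left(-8 + 2\right)\right) - 419645 = \left(-1284733 + 10857 \left(-6\right)\right) - 419645 = \left(-1284733 - 65142\right) - 419645 = -1349875 - 419645 = -1769520$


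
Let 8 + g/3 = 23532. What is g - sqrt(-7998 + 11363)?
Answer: 70572 - sqrt(3365) ≈ 70514.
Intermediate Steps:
g = 70572 (g = -24 + 3*23532 = -24 + 70596 = 70572)
g - sqrt(-7998 + 11363) = 70572 - sqrt(-7998 + 11363) = 70572 - sqrt(3365)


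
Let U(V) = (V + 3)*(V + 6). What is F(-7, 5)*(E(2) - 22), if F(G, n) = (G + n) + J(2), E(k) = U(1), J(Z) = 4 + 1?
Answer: 18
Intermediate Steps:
J(Z) = 5
U(V) = (3 + V)*(6 + V)
E(k) = 28 (E(k) = 18 + 1² + 9*1 = 18 + 1 + 9 = 28)
F(G, n) = 5 + G + n (F(G, n) = (G + n) + 5 = 5 + G + n)
F(-7, 5)*(E(2) - 22) = (5 - 7 + 5)*(28 - 22) = 3*6 = 18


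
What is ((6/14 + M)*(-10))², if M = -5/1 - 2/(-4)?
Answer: 81225/49 ≈ 1657.7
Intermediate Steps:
M = -9/2 (M = -5*1 - 2*(-¼) = -5 + ½ = -9/2 ≈ -4.5000)
((6/14 + M)*(-10))² = ((6/14 - 9/2)*(-10))² = ((6*(1/14) - 9/2)*(-10))² = ((3/7 - 9/2)*(-10))² = (-57/14*(-10))² = (285/7)² = 81225/49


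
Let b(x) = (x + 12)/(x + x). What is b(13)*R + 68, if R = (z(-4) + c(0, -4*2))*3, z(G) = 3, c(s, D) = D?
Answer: 1393/26 ≈ 53.577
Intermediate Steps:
b(x) = (12 + x)/(2*x) (b(x) = (12 + x)/((2*x)) = (12 + x)*(1/(2*x)) = (12 + x)/(2*x))
R = -15 (R = (3 - 4*2)*3 = (3 - 8)*3 = -5*3 = -15)
b(13)*R + 68 = ((½)*(12 + 13)/13)*(-15) + 68 = ((½)*(1/13)*25)*(-15) + 68 = (25/26)*(-15) + 68 = -375/26 + 68 = 1393/26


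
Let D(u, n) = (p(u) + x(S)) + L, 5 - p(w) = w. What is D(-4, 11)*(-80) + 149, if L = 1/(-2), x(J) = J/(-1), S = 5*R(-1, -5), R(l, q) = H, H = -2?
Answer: -1331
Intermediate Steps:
R(l, q) = -2
p(w) = 5 - w
S = -10 (S = 5*(-2) = -10)
x(J) = -J (x(J) = J*(-1) = -J)
L = -½ ≈ -0.50000
D(u, n) = 29/2 - u (D(u, n) = ((5 - u) - 1*(-10)) - ½ = ((5 - u) + 10) - ½ = (15 - u) - ½ = 29/2 - u)
D(-4, 11)*(-80) + 149 = (29/2 - 1*(-4))*(-80) + 149 = (29/2 + 4)*(-80) + 149 = (37/2)*(-80) + 149 = -1480 + 149 = -1331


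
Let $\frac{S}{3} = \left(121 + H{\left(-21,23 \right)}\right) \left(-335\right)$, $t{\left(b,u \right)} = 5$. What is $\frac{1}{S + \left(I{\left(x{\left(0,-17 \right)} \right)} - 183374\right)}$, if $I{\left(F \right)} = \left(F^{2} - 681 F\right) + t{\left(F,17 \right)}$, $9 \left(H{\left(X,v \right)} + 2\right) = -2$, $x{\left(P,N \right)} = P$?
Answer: $- \frac{3}{908222} \approx -3.3032 \cdot 10^{-6}$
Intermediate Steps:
$H{\left(X,v \right)} = - \frac{20}{9}$ ($H{\left(X,v \right)} = -2 + \frac{1}{9} \left(-2\right) = -2 - \frac{2}{9} = - \frac{20}{9}$)
$I{\left(F \right)} = 5 + F^{2} - 681 F$ ($I{\left(F \right)} = \left(F^{2} - 681 F\right) + 5 = 5 + F^{2} - 681 F$)
$S = - \frac{358115}{3}$ ($S = 3 \left(121 - \frac{20}{9}\right) \left(-335\right) = 3 \cdot \frac{1069}{9} \left(-335\right) = 3 \left(- \frac{358115}{9}\right) = - \frac{358115}{3} \approx -1.1937 \cdot 10^{5}$)
$\frac{1}{S + \left(I{\left(x{\left(0,-17 \right)} \right)} - 183374\right)} = \frac{1}{- \frac{358115}{3} + \left(\left(5 + 0^{2} - 0\right) - 183374\right)} = \frac{1}{- \frac{358115}{3} + \left(\left(5 + 0 + 0\right) - 183374\right)} = \frac{1}{- \frac{358115}{3} + \left(5 - 183374\right)} = \frac{1}{- \frac{358115}{3} - 183369} = \frac{1}{- \frac{908222}{3}} = - \frac{3}{908222}$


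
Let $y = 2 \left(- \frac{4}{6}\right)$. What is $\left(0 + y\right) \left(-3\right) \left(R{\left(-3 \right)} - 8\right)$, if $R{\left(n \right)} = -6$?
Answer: $-56$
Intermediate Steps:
$y = - \frac{4}{3}$ ($y = 2 \left(\left(-4\right) \frac{1}{6}\right) = 2 \left(- \frac{2}{3}\right) = - \frac{4}{3} \approx -1.3333$)
$\left(0 + y\right) \left(-3\right) \left(R{\left(-3 \right)} - 8\right) = \left(0 - \frac{4}{3}\right) \left(-3\right) \left(-6 - 8\right) = \left(- \frac{4}{3}\right) \left(-3\right) \left(-14\right) = 4 \left(-14\right) = -56$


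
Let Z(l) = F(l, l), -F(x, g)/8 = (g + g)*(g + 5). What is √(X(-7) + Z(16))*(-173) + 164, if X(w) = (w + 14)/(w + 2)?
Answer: 164 - 173*I*√134435/5 ≈ 164.0 - 12686.0*I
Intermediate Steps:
F(x, g) = -16*g*(5 + g) (F(x, g) = -8*(g + g)*(g + 5) = -8*2*g*(5 + g) = -16*g*(5 + g))
Z(l) = -16*l*(5 + l)
X(w) = (14 + w)/(2 + w)
√(X(-7) + Z(16))*(-173) + 164 = √((14 - 7)/(2 - 7) - 16*16*(5 + 16))*(-173) + 164 = √(7/(-5) - 16*16*21)*(-173) + 164 = √(-⅕*7 - 5376)*(-173) + 164 = √(-7/5 - 5376)*(-173) + 164 = √(-26887/5)*(-173) + 164 = (I*√134435/5)*(-173) + 164 = -173*I*√134435/5 + 164 = 164 - 173*I*√134435/5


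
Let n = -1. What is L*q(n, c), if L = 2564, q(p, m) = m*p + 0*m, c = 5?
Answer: -12820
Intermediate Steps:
q(p, m) = m*p (q(p, m) = m*p + 0 = m*p)
L*q(n, c) = 2564*(5*(-1)) = 2564*(-5) = -12820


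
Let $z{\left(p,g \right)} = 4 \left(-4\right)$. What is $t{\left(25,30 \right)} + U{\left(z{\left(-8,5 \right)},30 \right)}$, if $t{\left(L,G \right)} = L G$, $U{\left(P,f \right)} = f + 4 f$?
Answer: $900$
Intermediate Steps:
$z{\left(p,g \right)} = -16$
$U{\left(P,f \right)} = 5 f$
$t{\left(L,G \right)} = G L$
$t{\left(25,30 \right)} + U{\left(z{\left(-8,5 \right)},30 \right)} = 30 \cdot 25 + 5 \cdot 30 = 750 + 150 = 900$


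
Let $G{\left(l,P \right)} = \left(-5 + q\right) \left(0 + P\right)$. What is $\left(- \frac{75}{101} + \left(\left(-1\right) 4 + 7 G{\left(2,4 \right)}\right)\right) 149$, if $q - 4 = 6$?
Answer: $\frac{2035489}{101} \approx 20153.0$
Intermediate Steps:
$q = 10$ ($q = 4 + 6 = 10$)
$G{\left(l,P \right)} = 5 P$ ($G{\left(l,P \right)} = \left(-5 + 10\right) \left(0 + P\right) = 5 P$)
$\left(- \frac{75}{101} + \left(\left(-1\right) 4 + 7 G{\left(2,4 \right)}\right)\right) 149 = \left(- \frac{75}{101} + \left(\left(-1\right) 4 + 7 \cdot 5 \cdot 4\right)\right) 149 = \left(\left(-75\right) \frac{1}{101} + \left(-4 + 7 \cdot 20\right)\right) 149 = \left(- \frac{75}{101} + \left(-4 + 140\right)\right) 149 = \left(- \frac{75}{101} + 136\right) 149 = \frac{13661}{101} \cdot 149 = \frac{2035489}{101}$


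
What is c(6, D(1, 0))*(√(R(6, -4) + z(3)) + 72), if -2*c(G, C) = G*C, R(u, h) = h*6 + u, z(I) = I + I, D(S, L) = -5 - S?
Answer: 1296 + 36*I*√3 ≈ 1296.0 + 62.354*I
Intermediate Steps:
z(I) = 2*I
R(u, h) = u + 6*h (R(u, h) = 6*h + u = u + 6*h)
c(G, C) = -C*G/2 (c(G, C) = -G*C/2 = -C*G/2)
c(6, D(1, 0))*(√(R(6, -4) + z(3)) + 72) = (-½*(-5 - 1*1)*6)*(√((6 + 6*(-4)) + 2*3) + 72) = (-½*(-5 - 1)*6)*(√((6 - 24) + 6) + 72) = (-½*(-6)*6)*(√(-18 + 6) + 72) = 18*(√(-12) + 72) = 18*(2*I*√3 + 72) = 18*(72 + 2*I*√3) = 1296 + 36*I*√3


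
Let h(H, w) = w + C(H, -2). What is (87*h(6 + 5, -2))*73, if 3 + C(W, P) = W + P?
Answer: 25404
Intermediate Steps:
C(W, P) = -3 + P + W (C(W, P) = -3 + (W + P) = -3 + (P + W) = -3 + P + W)
h(H, w) = -5 + H + w (h(H, w) = w + (-3 - 2 + H) = w + (-5 + H) = -5 + H + w)
(87*h(6 + 5, -2))*73 = (87*(-5 + (6 + 5) - 2))*73 = (87*(-5 + 11 - 2))*73 = (87*4)*73 = 348*73 = 25404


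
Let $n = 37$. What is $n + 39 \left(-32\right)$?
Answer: $-1211$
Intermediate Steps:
$n + 39 \left(-32\right) = 37 + 39 \left(-32\right) = 37 - 1248 = -1211$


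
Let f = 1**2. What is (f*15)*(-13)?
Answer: -195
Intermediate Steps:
f = 1
(f*15)*(-13) = (1*15)*(-13) = 15*(-13) = -195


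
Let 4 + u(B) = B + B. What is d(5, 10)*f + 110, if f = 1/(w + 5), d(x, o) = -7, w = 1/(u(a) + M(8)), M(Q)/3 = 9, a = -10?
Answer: 1739/16 ≈ 108.69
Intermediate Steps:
u(B) = -4 + 2*B (u(B) = -4 + (B + B) = -4 + 2*B)
M(Q) = 27 (M(Q) = 3*9 = 27)
w = ⅓ (w = 1/((-4 + 2*(-10)) + 27) = 1/((-4 - 20) + 27) = 1/(-24 + 27) = 1/3 = ⅓ ≈ 0.33333)
f = 3/16 (f = 1/(⅓ + 5) = 1/(16/3) = 3/16 ≈ 0.18750)
d(5, 10)*f + 110 = -7*3/16 + 110 = -21/16 + 110 = 1739/16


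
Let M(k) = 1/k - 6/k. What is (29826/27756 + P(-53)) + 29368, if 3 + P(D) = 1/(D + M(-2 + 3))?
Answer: 656595676/22359 ≈ 29366.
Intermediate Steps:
M(k) = -5/k (M(k) = 1/k - 6/k = -5/k)
P(D) = -3 + 1/(-5 + D) (P(D) = -3 + 1/(D - 5/(-2 + 3)) = -3 + 1/(D - 5/1) = -3 + 1/(D - 5*1) = -3 + 1/(D - 5) = -3 + 1/(-5 + D))
(29826/27756 + P(-53)) + 29368 = (29826/27756 + (16 - 3*(-53))/(-5 - 53)) + 29368 = (29826*(1/27756) + (16 + 159)/(-58)) + 29368 = (1657/1542 - 1/58*175) + 29368 = (1657/1542 - 175/58) + 29368 = -43436/22359 + 29368 = 656595676/22359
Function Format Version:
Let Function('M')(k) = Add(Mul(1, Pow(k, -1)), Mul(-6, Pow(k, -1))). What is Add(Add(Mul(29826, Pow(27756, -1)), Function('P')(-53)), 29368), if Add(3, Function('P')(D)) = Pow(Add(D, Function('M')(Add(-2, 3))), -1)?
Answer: Rational(656595676, 22359) ≈ 29366.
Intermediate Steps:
Function('M')(k) = Mul(-5, Pow(k, -1)) (Function('M')(k) = Add(Pow(k, -1), Mul(-6, Pow(k, -1))) = Mul(-5, Pow(k, -1)))
Function('P')(D) = Add(-3, Pow(Add(-5, D), -1)) (Function('P')(D) = Add(-3, Pow(Add(D, Mul(-5, Pow(Add(-2, 3), -1))), -1)) = Add(-3, Pow(Add(D, Mul(-5, Pow(1, -1))), -1)) = Add(-3, Pow(Add(D, Mul(-5, 1)), -1)) = Add(-3, Pow(Add(D, -5), -1)) = Add(-3, Pow(Add(-5, D), -1)))
Add(Add(Mul(29826, Pow(27756, -1)), Function('P')(-53)), 29368) = Add(Add(Mul(29826, Pow(27756, -1)), Mul(Pow(Add(-5, -53), -1), Add(16, Mul(-3, -53)))), 29368) = Add(Add(Mul(29826, Rational(1, 27756)), Mul(Pow(-58, -1), Add(16, 159))), 29368) = Add(Add(Rational(1657, 1542), Mul(Rational(-1, 58), 175)), 29368) = Add(Add(Rational(1657, 1542), Rational(-175, 58)), 29368) = Add(Rational(-43436, 22359), 29368) = Rational(656595676, 22359)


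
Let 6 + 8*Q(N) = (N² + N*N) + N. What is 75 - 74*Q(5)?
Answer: -1513/4 ≈ -378.25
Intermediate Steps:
Q(N) = -¾ + N²/4 + N/8 (Q(N) = -¾ + ((N² + N*N) + N)/8 = -¾ + ((N² + N²) + N)/8 = -¾ + (2*N² + N)/8 = -¾ + (N + 2*N²)/8 = -¾ + (N²/4 + N/8) = -¾ + N²/4 + N/8)
75 - 74*Q(5) = 75 - 74*(-¾ + (¼)*5² + (⅛)*5) = 75 - 74*(-¾ + (¼)*25 + 5/8) = 75 - 74*(-¾ + 25/4 + 5/8) = 75 - 74*49/8 = 75 - 1813/4 = -1513/4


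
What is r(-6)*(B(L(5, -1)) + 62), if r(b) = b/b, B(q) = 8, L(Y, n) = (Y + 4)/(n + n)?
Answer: 70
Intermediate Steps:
L(Y, n) = (4 + Y)/(2*n) (L(Y, n) = (4 + Y)/((2*n)) = (4 + Y)*(1/(2*n)) = (4 + Y)/(2*n))
r(b) = 1
r(-6)*(B(L(5, -1)) + 62) = 1*(8 + 62) = 1*70 = 70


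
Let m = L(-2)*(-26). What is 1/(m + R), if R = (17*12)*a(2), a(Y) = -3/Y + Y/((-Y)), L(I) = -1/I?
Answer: -1/523 ≈ -0.0019120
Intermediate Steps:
a(Y) = -1 - 3/Y (a(Y) = -3/Y + Y*(-1/Y) = -3/Y - 1 = -1 - 3/Y)
m = -13 (m = -1/(-2)*(-26) = -1*(-½)*(-26) = (½)*(-26) = -13)
R = -510 (R = (17*12)*((-3 - 1*2)/2) = 204*((-3 - 2)/2) = 204*((½)*(-5)) = 204*(-5/2) = -510)
1/(m + R) = 1/(-13 - 510) = 1/(-523) = -1/523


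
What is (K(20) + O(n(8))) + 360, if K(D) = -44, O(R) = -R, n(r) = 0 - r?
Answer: 324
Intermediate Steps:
n(r) = -r
(K(20) + O(n(8))) + 360 = (-44 - (-1)*8) + 360 = (-44 - 1*(-8)) + 360 = (-44 + 8) + 360 = -36 + 360 = 324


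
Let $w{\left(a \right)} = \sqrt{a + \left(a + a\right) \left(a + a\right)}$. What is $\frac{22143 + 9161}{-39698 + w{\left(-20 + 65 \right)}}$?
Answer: $- \frac{1242706192}{1575923059} - \frac{93912 \sqrt{905}}{1575923059} \approx -0.79035$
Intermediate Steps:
$w{\left(a \right)} = \sqrt{a + 4 a^{2}}$ ($w{\left(a \right)} = \sqrt{a + 2 a 2 a} = \sqrt{a + 4 a^{2}}$)
$\frac{22143 + 9161}{-39698 + w{\left(-20 + 65 \right)}} = \frac{22143 + 9161}{-39698 + \sqrt{\left(-20 + 65\right) \left(1 + 4 \left(-20 + 65\right)\right)}} = \frac{31304}{-39698 + \sqrt{45 \left(1 + 4 \cdot 45\right)}} = \frac{31304}{-39698 + \sqrt{45 \left(1 + 180\right)}} = \frac{31304}{-39698 + \sqrt{45 \cdot 181}} = \frac{31304}{-39698 + \sqrt{8145}} = \frac{31304}{-39698 + 3 \sqrt{905}}$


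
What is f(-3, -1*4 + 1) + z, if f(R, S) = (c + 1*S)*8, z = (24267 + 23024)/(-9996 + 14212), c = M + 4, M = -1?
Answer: 47291/4216 ≈ 11.217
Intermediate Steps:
c = 3 (c = -1 + 4 = 3)
z = 47291/4216 ≈ 11.217
f(R, S) = 24 + 8*S (f(R, S) = (3 + 1*S)*8 = (3 + S)*8 = 24 + 8*S)
f(-3, -1*4 + 1) + z = (24 + 8*(-1*4 + 1)) + 47291/4216 = (24 + 8*(-4 + 1)) + 47291/4216 = (24 + 8*(-3)) + 47291/4216 = (24 - 24) + 47291/4216 = 0 + 47291/4216 = 47291/4216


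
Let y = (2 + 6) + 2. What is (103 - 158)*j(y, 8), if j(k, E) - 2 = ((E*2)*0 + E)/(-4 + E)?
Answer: -220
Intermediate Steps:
y = 10 (y = 8 + 2 = 10)
j(k, E) = 2 + E/(-4 + E) (j(k, E) = 2 + ((E*2)*0 + E)/(-4 + E) = 2 + ((2*E)*0 + E)/(-4 + E) = 2 + (0 + E)/(-4 + E) = 2 + E/(-4 + E))
(103 - 158)*j(y, 8) = (103 - 158)*((-8 + 3*8)/(-4 + 8)) = -55*(-8 + 24)/4 = -55*16/4 = -55*4 = -220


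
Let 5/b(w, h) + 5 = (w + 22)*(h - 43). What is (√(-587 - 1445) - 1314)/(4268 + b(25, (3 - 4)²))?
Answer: -2600406/8446367 + 7916*I*√127/8446367 ≈ -0.30787 + 0.010562*I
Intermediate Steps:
b(w, h) = 5/(-5 + (-43 + h)*(22 + w)) (b(w, h) = 5/(-5 + (w + 22)*(h - 43)) = 5/(-5 + (22 + w)*(-43 + h)) = 5/(-5 + (-43 + h)*(22 + w)))
(√(-587 - 1445) - 1314)/(4268 + b(25, (3 - 4)²)) = (√(-587 - 1445) - 1314)/(4268 + 5/(-951 - 43*25 + 22*(3 - 4)² + (3 - 4)²*25)) = (√(-2032) - 1314)/(4268 + 5/(-951 - 1075 + 22*(-1)² + (-1)²*25)) = (4*I*√127 - 1314)/(4268 + 5/(-951 - 1075 + 22*1 + 1*25)) = (-1314 + 4*I*√127)/(4268 + 5/(-951 - 1075 + 22 + 25)) = (-1314 + 4*I*√127)/(4268 + 5/(-1979)) = (-1314 + 4*I*√127)/(4268 + 5*(-1/1979)) = (-1314 + 4*I*√127)/(4268 - 5/1979) = (-1314 + 4*I*√127)/(8446367/1979) = (-1314 + 4*I*√127)*(1979/8446367) = -2600406/8446367 + 7916*I*√127/8446367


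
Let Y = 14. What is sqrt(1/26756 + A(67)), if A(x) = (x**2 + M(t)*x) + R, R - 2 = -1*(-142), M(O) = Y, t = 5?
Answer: sqrt(997046801453)/13378 ≈ 74.639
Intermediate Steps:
M(O) = 14
R = 144 (R = 2 - 1*(-142) = 2 + 142 = 144)
A(x) = 144 + x**2 + 14*x (A(x) = (x**2 + 14*x) + 144 = 144 + x**2 + 14*x)
sqrt(1/26756 + A(67)) = sqrt(1/26756 + (144 + 67**2 + 14*67)) = sqrt(1/26756 + (144 + 4489 + 938)) = sqrt(1/26756 + 5571) = sqrt(149057677/26756) = sqrt(997046801453)/13378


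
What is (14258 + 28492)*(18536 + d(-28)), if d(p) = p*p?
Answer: 825930000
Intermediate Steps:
d(p) = p**2
(14258 + 28492)*(18536 + d(-28)) = (14258 + 28492)*(18536 + (-28)**2) = 42750*(18536 + 784) = 42750*19320 = 825930000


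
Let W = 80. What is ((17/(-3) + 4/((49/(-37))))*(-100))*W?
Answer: 10216000/147 ≈ 69497.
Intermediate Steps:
((17/(-3) + 4/((49/(-37))))*(-100))*W = ((17/(-3) + 4/((49/(-37))))*(-100))*80 = ((17*(-⅓) + 4/((49*(-1/37))))*(-100))*80 = ((-17/3 + 4/(-49/37))*(-100))*80 = ((-17/3 + 4*(-37/49))*(-100))*80 = ((-17/3 - 148/49)*(-100))*80 = -1277/147*(-100)*80 = (127700/147)*80 = 10216000/147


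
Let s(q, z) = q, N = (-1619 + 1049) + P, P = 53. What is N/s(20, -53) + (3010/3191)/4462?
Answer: -3680555457/142382420 ≈ -25.850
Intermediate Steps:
N = -517 (N = (-1619 + 1049) + 53 = -570 + 53 = -517)
N/s(20, -53) + (3010/3191)/4462 = -517/20 + (3010/3191)/4462 = -517*1/20 + (3010*(1/3191))*(1/4462) = -517/20 + (3010/3191)*(1/4462) = -517/20 + 1505/7119121 = -3680555457/142382420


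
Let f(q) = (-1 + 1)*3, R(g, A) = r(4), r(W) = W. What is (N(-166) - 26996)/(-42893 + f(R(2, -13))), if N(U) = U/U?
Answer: 26995/42893 ≈ 0.62936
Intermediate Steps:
R(g, A) = 4
N(U) = 1
f(q) = 0 (f(q) = 0*3 = 0)
(N(-166) - 26996)/(-42893 + f(R(2, -13))) = (1 - 26996)/(-42893 + 0) = -26995/(-42893) = -26995*(-1/42893) = 26995/42893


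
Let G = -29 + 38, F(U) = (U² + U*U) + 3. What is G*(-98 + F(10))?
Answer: 945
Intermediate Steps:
F(U) = 3 + 2*U² (F(U) = (U² + U²) + 3 = 2*U² + 3 = 3 + 2*U²)
G = 9
G*(-98 + F(10)) = 9*(-98 + (3 + 2*10²)) = 9*(-98 + (3 + 2*100)) = 9*(-98 + (3 + 200)) = 9*(-98 + 203) = 9*105 = 945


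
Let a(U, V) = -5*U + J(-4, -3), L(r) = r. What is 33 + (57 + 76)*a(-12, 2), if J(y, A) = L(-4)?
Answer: 7481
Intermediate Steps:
J(y, A) = -4
a(U, V) = -4 - 5*U (a(U, V) = -5*U - 4 = -4 - 5*U)
33 + (57 + 76)*a(-12, 2) = 33 + (57 + 76)*(-4 - 5*(-12)) = 33 + 133*(-4 + 60) = 33 + 133*56 = 33 + 7448 = 7481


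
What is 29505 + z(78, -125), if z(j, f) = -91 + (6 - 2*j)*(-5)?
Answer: 30164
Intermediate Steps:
z(j, f) = -121 + 10*j (z(j, f) = -91 + (-30 + 10*j) = -121 + 10*j)
29505 + z(78, -125) = 29505 + (-121 + 10*78) = 29505 + (-121 + 780) = 29505 + 659 = 30164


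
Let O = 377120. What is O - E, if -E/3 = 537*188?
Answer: 679988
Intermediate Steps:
E = -302868 (E = -1611*188 = -3*100956 = -302868)
O - E = 377120 - 1*(-302868) = 377120 + 302868 = 679988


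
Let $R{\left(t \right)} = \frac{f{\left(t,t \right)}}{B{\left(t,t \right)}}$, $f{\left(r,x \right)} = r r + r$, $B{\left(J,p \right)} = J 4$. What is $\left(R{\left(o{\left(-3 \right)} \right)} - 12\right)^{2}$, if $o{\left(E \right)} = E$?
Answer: $\frac{625}{4} \approx 156.25$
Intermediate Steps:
$B{\left(J,p \right)} = 4 J$
$f{\left(r,x \right)} = r + r^{2}$ ($f{\left(r,x \right)} = r^{2} + r = r + r^{2}$)
$R{\left(t \right)} = \frac{1}{4} + \frac{t}{4}$ ($R{\left(t \right)} = \frac{t \left(1 + t\right)}{4 t} = t \left(1 + t\right) \frac{1}{4 t} = \frac{1}{4} + \frac{t}{4}$)
$\left(R{\left(o{\left(-3 \right)} \right)} - 12\right)^{2} = \left(\left(\frac{1}{4} + \frac{1}{4} \left(-3\right)\right) - 12\right)^{2} = \left(\left(\frac{1}{4} - \frac{3}{4}\right) - 12\right)^{2} = \left(- \frac{1}{2} - 12\right)^{2} = \left(- \frac{25}{2}\right)^{2} = \frac{625}{4}$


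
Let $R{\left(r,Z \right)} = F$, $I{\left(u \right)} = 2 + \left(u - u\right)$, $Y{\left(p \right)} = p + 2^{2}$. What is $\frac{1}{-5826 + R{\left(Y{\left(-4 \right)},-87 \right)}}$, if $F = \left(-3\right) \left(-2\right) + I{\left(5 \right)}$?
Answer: $- \frac{1}{5818} \approx -0.00017188$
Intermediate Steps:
$Y{\left(p \right)} = 4 + p$ ($Y{\left(p \right)} = p + 4 = 4 + p$)
$I{\left(u \right)} = 2$ ($I{\left(u \right)} = 2 + 0 = 2$)
$F = 8$ ($F = \left(-3\right) \left(-2\right) + 2 = 6 + 2 = 8$)
$R{\left(r,Z \right)} = 8$
$\frac{1}{-5826 + R{\left(Y{\left(-4 \right)},-87 \right)}} = \frac{1}{-5826 + 8} = \frac{1}{-5818} = - \frac{1}{5818}$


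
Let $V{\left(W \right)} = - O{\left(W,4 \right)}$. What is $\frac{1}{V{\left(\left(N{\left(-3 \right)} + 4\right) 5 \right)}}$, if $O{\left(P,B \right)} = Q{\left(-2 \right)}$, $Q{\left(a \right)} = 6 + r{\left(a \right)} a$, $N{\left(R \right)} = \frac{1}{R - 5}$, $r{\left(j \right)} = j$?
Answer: $- \frac{1}{10} \approx -0.1$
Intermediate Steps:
$N{\left(R \right)} = \frac{1}{-5 + R}$
$Q{\left(a \right)} = 6 + a^{2}$ ($Q{\left(a \right)} = 6 + a a = 6 + a^{2}$)
$O{\left(P,B \right)} = 10$ ($O{\left(P,B \right)} = 6 + \left(-2\right)^{2} = 6 + 4 = 10$)
$V{\left(W \right)} = -10$ ($V{\left(W \right)} = \left(-1\right) 10 = -10$)
$\frac{1}{V{\left(\left(N{\left(-3 \right)} + 4\right) 5 \right)}} = \frac{1}{-10} = - \frac{1}{10}$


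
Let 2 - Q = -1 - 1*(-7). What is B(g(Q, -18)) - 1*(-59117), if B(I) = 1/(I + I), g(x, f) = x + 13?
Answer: 1064107/18 ≈ 59117.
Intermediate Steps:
Q = -4 (Q = 2 - (-1 - 1*(-7)) = 2 - (-1 + 7) = 2 - 1*6 = 2 - 6 = -4)
g(x, f) = 13 + x
B(I) = 1/(2*I)
B(g(Q, -18)) - 1*(-59117) = 1/(2*(13 - 4)) - 1*(-59117) = (1/2)/9 + 59117 = (1/2)*(1/9) + 59117 = 1/18 + 59117 = 1064107/18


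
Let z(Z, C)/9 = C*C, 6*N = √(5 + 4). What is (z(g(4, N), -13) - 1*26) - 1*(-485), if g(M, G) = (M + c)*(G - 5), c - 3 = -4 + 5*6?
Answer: 1980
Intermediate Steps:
c = 29 (c = 3 + (-4 + 5*6) = 3 + (-4 + 30) = 3 + 26 = 29)
N = ½ (N = √(5 + 4)/6 = √9/6 = (⅙)*3 = ½ ≈ 0.50000)
g(M, G) = (-5 + G)*(29 + M) (g(M, G) = (M + 29)*(G - 5) = (29 + M)*(-5 + G) = (-5 + G)*(29 + M))
z(Z, C) = 9*C² (z(Z, C) = 9*(C*C) = 9*C²)
(z(g(4, N), -13) - 1*26) - 1*(-485) = (9*(-13)² - 1*26) - 1*(-485) = (9*169 - 26) + 485 = (1521 - 26) + 485 = 1495 + 485 = 1980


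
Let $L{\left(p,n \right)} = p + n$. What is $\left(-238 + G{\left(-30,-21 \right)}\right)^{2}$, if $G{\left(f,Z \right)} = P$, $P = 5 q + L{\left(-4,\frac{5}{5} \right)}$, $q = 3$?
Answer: $51076$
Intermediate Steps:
$L{\left(p,n \right)} = n + p$
$P = 12$ ($P = 5 \cdot 3 - \left(4 - \frac{5}{5}\right) = 15 + \left(5 \cdot \frac{1}{5} - 4\right) = 15 + \left(1 - 4\right) = 15 - 3 = 12$)
$G{\left(f,Z \right)} = 12$
$\left(-238 + G{\left(-30,-21 \right)}\right)^{2} = \left(-238 + 12\right)^{2} = \left(-226\right)^{2} = 51076$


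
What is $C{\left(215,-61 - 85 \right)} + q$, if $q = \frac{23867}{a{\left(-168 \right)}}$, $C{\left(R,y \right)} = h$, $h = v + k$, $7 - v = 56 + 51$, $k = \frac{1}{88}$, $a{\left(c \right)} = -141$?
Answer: $- \frac{3340955}{12408} \approx -269.26$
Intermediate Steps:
$k = \frac{1}{88} \approx 0.011364$
$v = -100$ ($v = 7 - \left(56 + 51\right) = 7 - 107 = -100$)
$h = - \frac{8799}{88}$ ($h = -100 + \frac{1}{88} = - \frac{8799}{88} \approx -99.989$)
$C{\left(R,y \right)} = - \frac{8799}{88}$
$q = - \frac{23867}{141}$ ($q = \frac{23867}{-141} = 23867 \left(- \frac{1}{141}\right) = - \frac{23867}{141} \approx -169.27$)
$C{\left(215,-61 - 85 \right)} + q = - \frac{8799}{88} - \frac{23867}{141} = - \frac{3340955}{12408}$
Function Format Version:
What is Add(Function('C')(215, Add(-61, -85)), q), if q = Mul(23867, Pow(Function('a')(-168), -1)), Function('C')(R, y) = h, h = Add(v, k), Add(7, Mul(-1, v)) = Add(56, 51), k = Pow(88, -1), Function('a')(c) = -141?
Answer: Rational(-3340955, 12408) ≈ -269.26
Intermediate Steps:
k = Rational(1, 88) ≈ 0.011364
v = -100 (v = Add(7, Mul(-1, Add(56, 51))) = Add(7, Mul(-1, 107)) = Add(7, -107) = -100)
h = Rational(-8799, 88) (h = Add(-100, Rational(1, 88)) = Rational(-8799, 88) ≈ -99.989)
Function('C')(R, y) = Rational(-8799, 88)
q = Rational(-23867, 141) (q = Mul(23867, Pow(-141, -1)) = Mul(23867, Rational(-1, 141)) = Rational(-23867, 141) ≈ -169.27)
Add(Function('C')(215, Add(-61, -85)), q) = Add(Rational(-8799, 88), Rational(-23867, 141)) = Rational(-3340955, 12408)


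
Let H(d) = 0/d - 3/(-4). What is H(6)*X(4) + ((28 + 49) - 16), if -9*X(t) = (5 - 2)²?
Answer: 241/4 ≈ 60.250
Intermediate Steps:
H(d) = ¾ (H(d) = 0 - 3*(-¼) = 0 + ¾ = ¾)
X(t) = -1 (X(t) = -(5 - 2)²/9 = -⅑*3² = -⅑*9 = -1)
H(6)*X(4) + ((28 + 49) - 16) = (¾)*(-1) + ((28 + 49) - 16) = -¾ + (77 - 16) = -¾ + 61 = 241/4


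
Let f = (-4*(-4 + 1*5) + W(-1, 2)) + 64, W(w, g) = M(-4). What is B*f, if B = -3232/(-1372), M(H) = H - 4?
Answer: 42016/343 ≈ 122.50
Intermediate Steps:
M(H) = -4 + H
W(w, g) = -8 (W(w, g) = -4 - 4 = -8)
B = 808/343 (B = -3232*(-1/1372) = 808/343 ≈ 2.3557)
f = 52 (f = (-4*(-4 + 1*5) - 8) + 64 = (-4*(-4 + 5) - 8) + 64 = (-4*1 - 8) + 64 = (-4 - 8) + 64 = -12 + 64 = 52)
B*f = (808/343)*52 = 42016/343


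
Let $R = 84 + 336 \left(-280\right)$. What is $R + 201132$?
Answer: $107136$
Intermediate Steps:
$R = -93996$ ($R = 84 - 94080 = -93996$)
$R + 201132 = -93996 + 201132 = 107136$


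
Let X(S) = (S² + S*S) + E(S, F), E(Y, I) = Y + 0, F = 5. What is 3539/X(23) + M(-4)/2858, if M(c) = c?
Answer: 5055069/1544749 ≈ 3.2724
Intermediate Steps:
E(Y, I) = Y
X(S) = S + 2*S² (X(S) = (S² + S*S) + S = (S² + S²) + S = 2*S² + S = S + 2*S²)
3539/X(23) + M(-4)/2858 = 3539/((23*(1 + 2*23))) - 4/2858 = 3539/((23*(1 + 46))) - 4*1/2858 = 3539/((23*47)) - 2/1429 = 3539/1081 - 2/1429 = 5055069/1544749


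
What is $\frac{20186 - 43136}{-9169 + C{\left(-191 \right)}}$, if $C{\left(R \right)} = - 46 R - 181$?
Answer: $\frac{3825}{94} \approx 40.691$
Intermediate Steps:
$C{\left(R \right)} = -181 - 46 R$
$\frac{20186 - 43136}{-9169 + C{\left(-191 \right)}} = \frac{20186 - 43136}{-9169 - -8605} = - \frac{22950}{-9169 + \left(-181 + 8786\right)} = - \frac{22950}{-9169 + 8605} = - \frac{22950}{-564} = \left(-22950\right) \left(- \frac{1}{564}\right) = \frac{3825}{94}$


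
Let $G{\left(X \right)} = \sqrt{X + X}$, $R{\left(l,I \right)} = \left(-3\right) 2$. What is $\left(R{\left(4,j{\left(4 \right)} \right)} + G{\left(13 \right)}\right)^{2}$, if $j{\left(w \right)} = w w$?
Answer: $\left(6 - \sqrt{26}\right)^{2} \approx 0.81177$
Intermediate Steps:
$j{\left(w \right)} = w^{2}$
$R{\left(l,I \right)} = -6$
$G{\left(X \right)} = \sqrt{2} \sqrt{X}$ ($G{\left(X \right)} = \sqrt{2 X} = \sqrt{2} \sqrt{X}$)
$\left(R{\left(4,j{\left(4 \right)} \right)} + G{\left(13 \right)}\right)^{2} = \left(-6 + \sqrt{2} \sqrt{13}\right)^{2} = \left(-6 + \sqrt{26}\right)^{2}$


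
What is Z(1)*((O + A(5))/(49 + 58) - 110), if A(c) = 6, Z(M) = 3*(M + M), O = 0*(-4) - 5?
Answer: -70614/107 ≈ -659.94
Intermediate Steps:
O = -5 (O = 0 - 5 = -5)
Z(M) = 6*M (Z(M) = 3*(2*M) = 6*M)
Z(1)*((O + A(5))/(49 + 58) - 110) = (6*1)*((-5 + 6)/(49 + 58) - 110) = 6*(1/107 - 110) = 6*(-11769/107) = -70614/107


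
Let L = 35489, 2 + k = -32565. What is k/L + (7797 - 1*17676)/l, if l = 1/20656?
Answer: -7241907517703/35489 ≈ -2.0406e+8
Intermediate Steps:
k = -32567 (k = -2 - 32565 = -32567)
l = 1/20656 ≈ 4.8412e-5
k/L + (7797 - 1*17676)/l = -32567/35489 + (7797 - 1*17676)/(1/20656) = -32567*1/35489 + (7797 - 17676)*20656 = -32567/35489 - 9879*20656 = -32567/35489 - 204060624 = -7241907517703/35489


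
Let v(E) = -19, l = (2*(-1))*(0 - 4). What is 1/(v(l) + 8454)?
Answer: 1/8435 ≈ 0.00011855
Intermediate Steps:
l = 8 (l = -2*(-4) = 8)
1/(v(l) + 8454) = 1/(-19 + 8454) = 1/8435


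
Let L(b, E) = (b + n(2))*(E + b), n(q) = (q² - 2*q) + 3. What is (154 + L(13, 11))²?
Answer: 289444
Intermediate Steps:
n(q) = 3 + q² - 2*q
L(b, E) = (3 + b)*(E + b) (L(b, E) = (b + (3 + 2² - 2*2))*(E + b) = (b + (3 + 4 - 4))*(E + b) = (b + 3)*(E + b) = (3 + b)*(E + b))
(154 + L(13, 11))² = (154 + (13² + 3*11 + 3*13 + 11*13))² = (154 + (169 + 33 + 39 + 143))² = (154 + 384)² = 538² = 289444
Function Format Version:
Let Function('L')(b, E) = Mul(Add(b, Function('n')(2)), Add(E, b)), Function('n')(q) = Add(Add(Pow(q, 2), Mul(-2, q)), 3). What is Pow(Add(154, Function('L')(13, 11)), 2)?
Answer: 289444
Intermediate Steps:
Function('n')(q) = Add(3, Pow(q, 2), Mul(-2, q))
Function('L')(b, E) = Mul(Add(3, b), Add(E, b)) (Function('L')(b, E) = Mul(Add(b, Add(3, Pow(2, 2), Mul(-2, 2))), Add(E, b)) = Mul(Add(b, Add(3, 4, -4)), Add(E, b)) = Mul(Add(b, 3), Add(E, b)) = Mul(Add(3, b), Add(E, b)))
Pow(Add(154, Function('L')(13, 11)), 2) = Pow(Add(154, Add(Pow(13, 2), Mul(3, 11), Mul(3, 13), Mul(11, 13))), 2) = Pow(Add(154, Add(169, 33, 39, 143)), 2) = Pow(Add(154, 384), 2) = Pow(538, 2) = 289444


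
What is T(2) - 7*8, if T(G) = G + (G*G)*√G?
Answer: -54 + 4*√2 ≈ -48.343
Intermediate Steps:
T(G) = G + G^(5/2) (T(G) = G + G²*√G = G + G^(5/2))
T(2) - 7*8 = (2 + 2^(5/2)) - 7*8 = (2 + 4*√2) - 56 = -54 + 4*√2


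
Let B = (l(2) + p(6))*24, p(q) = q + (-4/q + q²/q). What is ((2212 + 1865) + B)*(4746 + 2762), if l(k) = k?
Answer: 33012676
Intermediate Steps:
p(q) = -4/q + 2*q (p(q) = q + (-4/q + q) = q + (q - 4/q) = -4/q + 2*q)
B = 320 (B = (2 + (-4/6 + 2*6))*24 = (2 + (-4*⅙ + 12))*24 = (2 + (-⅔ + 12))*24 = (2 + 34/3)*24 = (40/3)*24 = 320)
((2212 + 1865) + B)*(4746 + 2762) = ((2212 + 1865) + 320)*(4746 + 2762) = (4077 + 320)*7508 = 4397*7508 = 33012676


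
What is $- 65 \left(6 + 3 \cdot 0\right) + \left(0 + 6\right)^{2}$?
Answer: $-354$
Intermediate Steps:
$- 65 \left(6 + 3 \cdot 0\right) + \left(0 + 6\right)^{2} = - 65 \left(6 + 0\right) + 6^{2} = \left(-65\right) 6 + 36 = -390 + 36 = -354$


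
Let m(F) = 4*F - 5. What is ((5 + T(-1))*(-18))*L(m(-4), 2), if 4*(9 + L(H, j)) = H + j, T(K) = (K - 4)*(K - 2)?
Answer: 4950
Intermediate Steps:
T(K) = (-4 + K)*(-2 + K)
m(F) = -5 + 4*F
L(H, j) = -9 + H/4 + j/4 (L(H, j) = -9 + (H + j)/4 = -9 + (H/4 + j/4) = -9 + H/4 + j/4)
((5 + T(-1))*(-18))*L(m(-4), 2) = ((5 + (8 + (-1)² - 6*(-1)))*(-18))*(-9 + (-5 + 4*(-4))/4 + (¼)*2) = ((5 + (8 + 1 + 6))*(-18))*(-9 + (-5 - 16)/4 + ½) = ((5 + 15)*(-18))*(-9 + (¼)*(-21) + ½) = (20*(-18))*(-9 - 21/4 + ½) = -360*(-55/4) = 4950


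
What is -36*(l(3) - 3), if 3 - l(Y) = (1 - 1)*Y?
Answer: 0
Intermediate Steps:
l(Y) = 3 (l(Y) = 3 - (1 - 1)*Y = 3 - 0*Y = 3 - 1*0 = 3 + 0 = 3)
-36*(l(3) - 3) = -36*(3 - 3) = -36*0 = 0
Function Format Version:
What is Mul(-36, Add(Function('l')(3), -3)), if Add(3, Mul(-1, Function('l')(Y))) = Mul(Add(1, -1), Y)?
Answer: 0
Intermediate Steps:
Function('l')(Y) = 3 (Function('l')(Y) = Add(3, Mul(-1, Mul(Add(1, -1), Y))) = Add(3, Mul(-1, Mul(0, Y))) = Add(3, Mul(-1, 0)) = Add(3, 0) = 3)
Mul(-36, Add(Function('l')(3), -3)) = Mul(-36, Add(3, -3)) = Mul(-36, 0) = 0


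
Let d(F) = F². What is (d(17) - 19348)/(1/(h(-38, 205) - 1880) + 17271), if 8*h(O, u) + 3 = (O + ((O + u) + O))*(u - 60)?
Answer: -4402629/3989600 ≈ -1.1035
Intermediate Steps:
h(O, u) = -3/8 + (-60 + u)*(u + 3*O)/8 (h(O, u) = -3/8 + ((O + ((O + u) + O))*(u - 60))/8 = -3/8 + ((O + (u + 2*O))*(-60 + u))/8 = -3/8 + ((u + 3*O)*(-60 + u))/8 = -3/8 + ((-60 + u)*(u + 3*O))/8 = -3/8 + (-60 + u)*(u + 3*O)/8)
(d(17) - 19348)/(1/(h(-38, 205) - 1880) + 17271) = (17² - 19348)/(1/((-3/8 - 45/2*(-38) - 15/2*205 + (⅛)*205² + (3/8)*(-38)*205) - 1880) + 17271) = (289 - 19348)/(1/((-3/8 + 855 - 3075/2 + (⅛)*42025 - 11685/4) - 1880) + 17271) = -19059/(1/((-3/8 + 855 - 3075/2 + 42025/8 - 11685/4) - 1880) + 17271) = -19059/(1/(1649 - 1880) + 17271) = -19059/(1/(-231) + 17271) = -19059/(-1/231 + 17271) = -19059/3989600/231 = -19059*231/3989600 = -4402629/3989600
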